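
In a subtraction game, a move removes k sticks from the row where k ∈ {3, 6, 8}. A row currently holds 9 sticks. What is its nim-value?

Compute g(0), g(1), … for moves {3, 6, 8}:
k:     0  1  2  3  4  5  6  7  8  9
g(k):  0  0  0  1  1  1  2  2  2  3
So g(9) = 3.

3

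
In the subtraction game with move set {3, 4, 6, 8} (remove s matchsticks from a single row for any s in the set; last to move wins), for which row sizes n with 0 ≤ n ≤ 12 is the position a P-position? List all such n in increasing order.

0, 1, 2, 11, 12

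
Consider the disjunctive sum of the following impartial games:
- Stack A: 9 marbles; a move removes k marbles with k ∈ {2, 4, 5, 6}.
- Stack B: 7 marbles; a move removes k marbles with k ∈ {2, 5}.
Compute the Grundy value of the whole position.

0

For stack A, compute g(0), g(1), … with moves {2, 4, 5, 6}:
k:     0  1  2  3  4  5  6  7  8  9
g(k):  0  0  1  1  2  2  3  3  0  0
So g(9) = 0.
Grundy values for stack B (subtraction set {2, 5}):
g(0) = mex{} = 0
g(1) = mex{} = 0
g(2) = mex{0} = 1
g(3) = mex{0} = 1
g(4) = mex{1} = 0
g(5) = mex{0,1} = 2
g(6) = mex{0} = 1
g(7) = mex{1,2} = 0
So g(7) = 0.
By the Sprague-Grundy theorem, the Grundy value of a sum of independent games is the XOR of the component values.
Combined value = 0 XOR 0 = 0.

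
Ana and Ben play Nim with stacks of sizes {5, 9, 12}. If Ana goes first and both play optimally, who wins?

Ben wins

Write each in binary and XOR column by column:
  0101  (5)
  1001  (9)
  1100  (12)
  ----
  0000  (0)
The nim-sum is 0, so this is a P-position: the player to move is in a losing position under optimal play; Ana is about to move from it and so loses — Ben wins.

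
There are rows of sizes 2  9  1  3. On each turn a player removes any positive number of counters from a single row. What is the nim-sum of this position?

9

Compute the nim-sum pairwise:
2 ^ 9 = 11
11 ^ 1 = 10
10 ^ 3 = 9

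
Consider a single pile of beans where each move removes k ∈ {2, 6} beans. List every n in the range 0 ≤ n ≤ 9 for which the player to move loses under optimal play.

0, 1, 4, 5, 8, 9

Build the Grundy sequence with g(k) = mex{g(k−s) : s ∈ {2, 6}, s ≤ k}:
k:     0  1  2  3  4  5  6  7  8  9
g(k):  0  0  1  1  0  0  1  1  0  0
The P-positions (g = 0) in 0..9 are 0, 1, 4, 5, 8, 9.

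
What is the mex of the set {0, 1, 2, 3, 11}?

The values 0, 1, 2, 3 are all present; 4 is the first non-negative integer missing from the set.

4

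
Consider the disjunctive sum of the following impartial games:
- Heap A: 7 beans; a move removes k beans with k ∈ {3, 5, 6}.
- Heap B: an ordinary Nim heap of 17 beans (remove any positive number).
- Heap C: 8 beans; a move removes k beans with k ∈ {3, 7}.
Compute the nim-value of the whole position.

17

For heap A, compute g(0), g(1), … with moves {3, 5, 6}:
k:     0  1  2  3  4  5  6  7
g(k):  0  0  0  1  1  1  2  2
So g(7) = 2.
Heap B is a plain Nim heap of size 17, so its Grundy value is 17.
Build the Grundy sequence for heap C with g(k) = mex{g(k−s) : s ∈ {3, 7}, s ≤ k}:
k:     0  1  2  3  4  5  6  7  8
g(k):  0  0  0  1  1  1  0  2  2
So g(8) = 2.
By the Sprague-Grundy theorem, the Grundy value of a sum of independent games is the XOR of the component values.
Combined value = 2 ⊕ 17 ⊕ 2 = 17.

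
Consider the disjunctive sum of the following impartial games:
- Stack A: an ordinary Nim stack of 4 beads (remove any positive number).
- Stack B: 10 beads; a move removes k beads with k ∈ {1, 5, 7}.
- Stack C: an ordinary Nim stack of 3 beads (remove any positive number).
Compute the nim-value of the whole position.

7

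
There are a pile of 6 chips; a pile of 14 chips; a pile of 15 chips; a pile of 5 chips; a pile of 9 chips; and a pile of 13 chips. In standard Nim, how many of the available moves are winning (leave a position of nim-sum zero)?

5

Nim-sum: 6 XOR 14 XOR 15 XOR 5 XOR 9 XOR 13 = 6.
The overall nim-sum is X = 6. A pile of size p has a winning move iff p XOR X < p (reduce it to p XOR X).
  6: 6 XOR 6 = 0 < 6 — winning move (to 0).
  14: 14 XOR 6 = 8 < 14 — winning move (to 8).
  15: 15 XOR 6 = 9 < 15 — winning move (to 9).
  5: 5 XOR 6 = 3 < 5 — winning move (to 3).
  9: 9 XOR 6 = 15 ≥ 9 — no move.
  13: 13 XOR 6 = 11 < 13 — winning move (to 11).
That gives 5 winning moves.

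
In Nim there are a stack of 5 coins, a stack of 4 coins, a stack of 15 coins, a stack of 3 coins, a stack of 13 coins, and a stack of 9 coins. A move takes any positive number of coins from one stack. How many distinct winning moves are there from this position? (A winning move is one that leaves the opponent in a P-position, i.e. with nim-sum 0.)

3

Nim-sum: 5 ⊕ 4 ⊕ 15 ⊕ 3 ⊕ 13 ⊕ 9 = 9.
The overall nim-sum is X = 9. A stack of size p has a winning move iff p XOR X < p (reduce it to p XOR X).
  5: 5 XOR 9 = 12 ≥ 5 — no move.
  4: 4 XOR 9 = 13 ≥ 4 — no move.
  15: 15 XOR 9 = 6 < 15 — winning move (to 6).
  3: 3 XOR 9 = 10 ≥ 3 — no move.
  13: 13 XOR 9 = 4 < 13 — winning move (to 4).
  9: 9 XOR 9 = 0 < 9 — winning move (to 0).
That gives 3 winning moves.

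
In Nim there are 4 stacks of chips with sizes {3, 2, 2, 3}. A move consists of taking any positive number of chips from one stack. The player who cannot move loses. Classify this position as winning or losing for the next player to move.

Losing position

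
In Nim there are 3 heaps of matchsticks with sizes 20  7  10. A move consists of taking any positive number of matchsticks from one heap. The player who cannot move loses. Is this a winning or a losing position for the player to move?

Compute the nim-sum pairwise:
20 XOR 7 = 19
19 XOR 10 = 25
The nim-sum is 25 ≠ 0, so this is an N-position: the player to move can win.

Winning position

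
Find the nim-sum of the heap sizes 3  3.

Compute the nim-sum pairwise:
3 ⊕ 3 = 0

0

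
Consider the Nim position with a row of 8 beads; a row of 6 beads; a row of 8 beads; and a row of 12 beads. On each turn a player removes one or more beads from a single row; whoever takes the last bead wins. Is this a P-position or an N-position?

N-position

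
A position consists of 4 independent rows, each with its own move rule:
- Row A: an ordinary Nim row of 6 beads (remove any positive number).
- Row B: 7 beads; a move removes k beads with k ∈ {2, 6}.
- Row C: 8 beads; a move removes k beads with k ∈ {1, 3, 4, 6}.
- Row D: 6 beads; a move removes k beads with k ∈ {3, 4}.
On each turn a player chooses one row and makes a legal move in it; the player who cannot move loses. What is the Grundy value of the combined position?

Row A is a plain Nim row of size 6, so its Grundy value is 6.
For row B, compute g(0), g(1), … with moves {2, 6}:
k:     0  1  2  3  4  5  6  7
g(k):  0  0  1  1  0  0  1  1
So g(7) = 1.
Build the Grundy sequence for row C with g(k) = mex{g(k−s) : s ∈ {1, 3, 4, 6}, s ≤ k}:
g(0) = mex{} = 0
g(1) = mex{0} = 1
g(2) = mex{1} = 0
g(3) = mex{0} = 1
g(4) = mex{0,1} = 2
g(5) = mex{0,1,2} = 3
g(6) = mex{0,1,3} = 2
g(7) = mex{1,2} = 0
g(8) = mex{0,2,3} = 1
So g(8) = 1.
Build the Grundy sequence for row D with g(k) = mex{g(k−s) : s ∈ {3, 4}, s ≤ k}:
g(0) = mex{} = 0
g(1) = mex{} = 0
g(2) = mex{} = 0
g(3) = mex{0} = 1
g(4) = mex{0} = 1
g(5) = mex{0} = 1
g(6) = mex{0,1} = 2
So g(6) = 2.
By the Sprague-Grundy theorem, the Grundy value of a sum of independent games is the XOR of the component values.
Combined value = 6 ⊕ 1 ⊕ 1 ⊕ 2 = 4.

4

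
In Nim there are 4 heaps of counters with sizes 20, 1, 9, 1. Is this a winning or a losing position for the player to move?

Winning position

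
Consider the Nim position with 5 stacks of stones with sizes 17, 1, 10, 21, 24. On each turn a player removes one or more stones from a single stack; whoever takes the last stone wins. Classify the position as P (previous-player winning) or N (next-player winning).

Compute the nim-sum pairwise:
17 XOR 1 = 16
16 XOR 10 = 26
26 XOR 21 = 15
15 XOR 24 = 23
The nim-sum is 23 ≠ 0, so this is an N-position: the player to move can win.

N-position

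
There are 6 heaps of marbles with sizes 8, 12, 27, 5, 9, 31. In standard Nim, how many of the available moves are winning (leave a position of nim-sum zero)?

Nim-sum: 8 ^ 12 ^ 27 ^ 5 ^ 9 ^ 31 = 12.
The overall nim-sum is X = 12. A heap of size p has a winning move iff p XOR X < p (reduce it to p XOR X).
  8: 8 XOR 12 = 4 < 8 — winning move (to 4).
  12: 12 XOR 12 = 0 < 12 — winning move (to 0).
  27: 27 XOR 12 = 23 < 27 — winning move (to 23).
  5: 5 XOR 12 = 9 ≥ 5 — no move.
  9: 9 XOR 12 = 5 < 9 — winning move (to 5).
  31: 31 XOR 12 = 19 < 31 — winning move (to 19).
That gives 5 winning moves.

5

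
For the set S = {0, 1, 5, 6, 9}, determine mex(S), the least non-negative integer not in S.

2

The values 0, 1 are all present; 2 is the first non-negative integer missing from the set.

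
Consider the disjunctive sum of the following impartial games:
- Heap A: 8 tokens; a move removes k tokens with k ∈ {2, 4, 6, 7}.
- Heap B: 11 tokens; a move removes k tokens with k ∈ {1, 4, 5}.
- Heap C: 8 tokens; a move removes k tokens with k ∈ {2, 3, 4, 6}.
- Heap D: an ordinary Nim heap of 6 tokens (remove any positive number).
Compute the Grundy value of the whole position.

Grundy values for heap A (subtraction set {2, 4, 6, 7}):
g(0) = mex{} = 0
g(1) = mex{} = 0
g(2) = mex{0} = 1
g(3) = mex{0} = 1
g(4) = mex{0,1} = 2
g(5) = mex{0,1} = 2
g(6) = mex{0,1,2} = 3
g(7) = mex{0,1,2} = 3
g(8) = mex{0,1,2,3} = 4
So g(8) = 4.
Build the Grundy sequence for heap B with g(k) = mex{g(k−s) : s ∈ {1, 4, 5}, s ≤ k}:
g(0) = mex{} = 0
g(1) = mex{0} = 1
g(2) = mex{1} = 0
g(3) = mex{0} = 1
g(4) = mex{0,1} = 2
g(5) = mex{0,1,2} = 3
g(6) = mex{0,1,3} = 2
g(7) = mex{0,1,2} = 3
g(8) = mex{1,2,3} = 0
g(9) = mex{0,2,3} = 1
g(10) = mex{1,2,3} = 0
g(11) = mex{0,2,3} = 1
So g(11) = 1.
Grundy values for heap C (subtraction set {2, 3, 4, 6}):
g(0) = mex{} = 0
g(1) = mex{} = 0
g(2) = mex{0} = 1
g(3) = mex{0} = 1
g(4) = mex{0,1} = 2
g(5) = mex{0,1} = 2
g(6) = mex{0,1,2} = 3
g(7) = mex{0,1,2} = 3
g(8) = mex{1,2,3} = 0
So g(8) = 0.
Heap D is a plain Nim heap of size 6, so its Grundy value is 6.
By the Sprague-Grundy theorem, the Grundy value of a sum of independent games is the XOR of the component values.
Combined value = 4 ⊕ 1 ⊕ 0 ⊕ 6 = 3.

3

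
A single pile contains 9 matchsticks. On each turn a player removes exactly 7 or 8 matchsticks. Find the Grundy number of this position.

Grundy values for subtraction set {7, 8}:
k:     0  1  2  3  4  5  6  7  8  9
g(k):  0  0  0  0  0  0  0  1  1  1
So g(9) = 1.

1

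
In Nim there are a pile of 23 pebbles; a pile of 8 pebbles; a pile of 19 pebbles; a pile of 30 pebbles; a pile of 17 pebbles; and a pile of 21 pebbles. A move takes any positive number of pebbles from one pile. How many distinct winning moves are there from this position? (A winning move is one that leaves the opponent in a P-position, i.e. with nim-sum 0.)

5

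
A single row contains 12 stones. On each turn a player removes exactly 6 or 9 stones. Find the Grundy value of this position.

2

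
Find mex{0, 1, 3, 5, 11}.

The values 0, 1 are all present; 2 is the first non-negative integer missing from the set.

2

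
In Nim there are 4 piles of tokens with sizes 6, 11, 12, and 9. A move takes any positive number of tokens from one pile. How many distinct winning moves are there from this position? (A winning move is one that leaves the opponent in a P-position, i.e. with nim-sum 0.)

In binary:
  0110  (6)
  1011  (11)
  1100  (12)
  1001  (9)
  ----
  1000  (8)
The overall nim-sum is X = 8. A pile of size p has a winning move iff p XOR X < p (reduce it to p XOR X).
  6: 6 XOR 8 = 14 ≥ 6 — no move.
  11: 11 XOR 8 = 3 < 11 — winning move (to 3).
  12: 12 XOR 8 = 4 < 12 — winning move (to 4).
  9: 9 XOR 8 = 1 < 9 — winning move (to 1).
That gives 3 winning moves.

3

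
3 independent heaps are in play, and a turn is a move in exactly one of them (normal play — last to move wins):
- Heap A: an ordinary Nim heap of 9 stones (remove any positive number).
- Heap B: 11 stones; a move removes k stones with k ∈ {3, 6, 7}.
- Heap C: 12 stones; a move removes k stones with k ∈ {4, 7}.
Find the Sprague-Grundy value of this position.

9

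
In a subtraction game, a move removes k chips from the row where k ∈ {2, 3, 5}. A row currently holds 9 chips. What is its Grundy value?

1

Compute g(0), g(1), … for moves {2, 3, 5}:
g(0) = mex{} = 0
g(1) = mex{} = 0
g(2) = mex{0} = 1
g(3) = mex{0} = 1
g(4) = mex{0,1} = 2
g(5) = mex{0,1} = 2
g(6) = mex{0,1,2} = 3
g(7) = mex{1,2} = 0
g(8) = mex{1,2,3} = 0
g(9) = mex{0,2,3} = 1
So g(9) = 1.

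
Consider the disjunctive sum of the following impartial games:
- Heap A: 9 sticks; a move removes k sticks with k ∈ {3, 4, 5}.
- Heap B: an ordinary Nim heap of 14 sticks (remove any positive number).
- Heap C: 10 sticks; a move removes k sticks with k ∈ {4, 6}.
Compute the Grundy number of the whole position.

14

Grundy values for heap A (subtraction set {3, 4, 5}):
k:     0  1  2  3  4  5  6  7  8  9
g(k):  0  0  0  1  1  1  2  2  0  0
So g(9) = 0.
Heap B is a plain Nim heap of size 14, so its Grundy value is 14.
For heap C, compute g(0), g(1), … with moves {4, 6}:
g(0) = mex{} = 0
g(1) = mex{} = 0
g(2) = mex{} = 0
g(3) = mex{} = 0
g(4) = mex{0} = 1
g(5) = mex{0} = 1
g(6) = mex{0} = 1
g(7) = mex{0} = 1
g(8) = mex{0,1} = 2
g(9) = mex{0,1} = 2
g(10) = mex{1} = 0
So g(10) = 0.
The value of a disjunctive sum is the nim-sum of the parts.
Combined value = 0 ⊕ 14 ⊕ 0 = 14.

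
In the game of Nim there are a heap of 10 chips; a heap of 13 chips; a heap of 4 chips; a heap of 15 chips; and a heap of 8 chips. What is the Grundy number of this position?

Compute the nim-sum pairwise:
10 ⊕ 13 = 7
7 ⊕ 4 = 3
3 ⊕ 15 = 12
12 ⊕ 8 = 4

4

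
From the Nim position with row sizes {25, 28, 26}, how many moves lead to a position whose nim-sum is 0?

3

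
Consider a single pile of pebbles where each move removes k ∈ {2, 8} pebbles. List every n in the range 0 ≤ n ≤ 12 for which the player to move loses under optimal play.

0, 1, 4, 5, 10, 11

Compute g(0), g(1), … for moves {2, 8}:
g(0) = mex{} = 0
g(1) = mex{} = 0
g(2) = mex{0} = 1
g(3) = mex{0} = 1
g(4) = mex{1} = 0
g(5) = mex{1} = 0
g(6) = mex{0} = 1
g(7) = mex{0} = 1
g(8) = mex{0,1} = 2
g(9) = mex{0,1} = 2
g(10) = mex{1,2} = 0
g(11) = mex{1,2} = 0
g(12) = mex{0} = 1
The P-positions (g = 0) in 0..12 are 0, 1, 4, 5, 10, 11.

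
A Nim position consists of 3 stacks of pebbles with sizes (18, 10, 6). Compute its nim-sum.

30

Compute the nim-sum pairwise:
18 XOR 10 = 24
24 XOR 6 = 30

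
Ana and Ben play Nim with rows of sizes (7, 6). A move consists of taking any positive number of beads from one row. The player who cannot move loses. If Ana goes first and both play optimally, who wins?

Ana wins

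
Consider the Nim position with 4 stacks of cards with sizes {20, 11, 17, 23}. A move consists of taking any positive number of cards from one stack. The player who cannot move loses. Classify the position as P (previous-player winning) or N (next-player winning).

N-position

Nim-sum: 20 ^ 11 ^ 17 ^ 23 = 25.
The nim-sum is 25 ≠ 0, so this is an N-position: the player to move can win.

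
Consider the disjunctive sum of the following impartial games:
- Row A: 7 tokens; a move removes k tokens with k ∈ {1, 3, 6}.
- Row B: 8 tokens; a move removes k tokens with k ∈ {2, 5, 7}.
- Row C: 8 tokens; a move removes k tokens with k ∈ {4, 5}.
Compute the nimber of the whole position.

3

For row A, compute g(0), g(1), … with moves {1, 3, 6}:
g(0) = mex{} = 0
g(1) = mex{0} = 1
g(2) = mex{1} = 0
g(3) = mex{0} = 1
g(4) = mex{1} = 0
g(5) = mex{0} = 1
g(6) = mex{0,1} = 2
g(7) = mex{0,1,2} = 3
So g(7) = 3.
Grundy values for row B (subtraction set {2, 5, 7}):
k:     0  1  2  3  4  5  6  7  8
g(k):  0  0  1  1  0  2  1  3  2
So g(8) = 2.
For row C, compute g(0), g(1), … with moves {4, 5}:
k:     0  1  2  3  4  5  6  7  8
g(k):  0  0  0  0  1  1  1  1  2
So g(8) = 2.
The value of a disjunctive sum is the nim-sum of the parts.
Combined value = 3 ⊕ 2 ⊕ 2 = 3.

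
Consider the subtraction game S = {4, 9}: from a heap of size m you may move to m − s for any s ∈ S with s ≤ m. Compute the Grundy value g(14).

0

Compute g(0), g(1), … for moves {4, 9}:
k:     0  1  2  3  4  5  6  7  8  9 10 11 12 13 14
g(k):  0  0  0  0  1  1  1  1  0  2  2  2  1  0  0
So g(14) = 0.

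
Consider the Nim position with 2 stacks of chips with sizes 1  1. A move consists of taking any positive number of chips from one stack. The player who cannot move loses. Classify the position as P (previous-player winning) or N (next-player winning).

Nim-sum: 1 XOR 1 = 0.
The nim-sum is 0, so this is a P-position: the player to move is in a losing position under optimal play.

P-position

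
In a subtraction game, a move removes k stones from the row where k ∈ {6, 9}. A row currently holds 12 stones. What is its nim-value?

Compute g(0), g(1), … for moves {6, 9}:
g(0) = mex{} = 0
g(1) = mex{} = 0
g(2) = mex{} = 0
g(3) = mex{} = 0
g(4) = mex{} = 0
g(5) = mex{} = 0
g(6) = mex{0} = 1
g(7) = mex{0} = 1
g(8) = mex{0} = 1
g(9) = mex{0} = 1
g(10) = mex{0} = 1
g(11) = mex{0} = 1
g(12) = mex{0,1} = 2
So g(12) = 2.

2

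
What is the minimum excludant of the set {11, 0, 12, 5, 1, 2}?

3

The values 0, 1, 2 are all present; 3 is the first non-negative integer missing from the set.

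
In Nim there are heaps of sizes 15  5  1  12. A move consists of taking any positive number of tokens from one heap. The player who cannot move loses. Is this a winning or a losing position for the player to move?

Nim-sum: 15 ^ 5 ^ 1 ^ 12 = 7.
The nim-sum is 7 ≠ 0, so this is an N-position: the player to move can win.

Winning position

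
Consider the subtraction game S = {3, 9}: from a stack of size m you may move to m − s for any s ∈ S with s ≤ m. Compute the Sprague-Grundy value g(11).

1

Compute g(0), g(1), … for moves {3, 9}:
k:     0  1  2  3  4  5  6  7  8  9 10 11
g(k):  0  0  0  1  1  1  0  0  0  1  1  1
So g(11) = 1.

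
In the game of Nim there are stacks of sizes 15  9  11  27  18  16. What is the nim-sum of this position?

20

Nim-sum: 15 ⊕ 9 ⊕ 11 ⊕ 27 ⊕ 18 ⊕ 16 = 20.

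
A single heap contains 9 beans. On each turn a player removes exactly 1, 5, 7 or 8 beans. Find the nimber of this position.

3

Build the Grundy sequence with g(k) = mex{g(k−s) : s ∈ {1, 5, 7, 8}, s ≤ k}:
g(0) = mex{} = 0
g(1) = mex{0} = 1
g(2) = mex{1} = 0
g(3) = mex{0} = 1
g(4) = mex{1} = 0
g(5) = mex{0} = 1
g(6) = mex{1} = 0
g(7) = mex{0} = 1
g(8) = mex{0,1} = 2
g(9) = mex{0,1,2} = 3
So g(9) = 3.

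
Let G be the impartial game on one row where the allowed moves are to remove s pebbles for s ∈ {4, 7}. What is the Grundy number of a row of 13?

0

Compute g(0), g(1), … for moves {4, 7}:
k:     0  1  2  3  4  5  6  7  8  9 10 11 12 13
g(k):  0  0  0  0  1  1  1  1  2  2  2  0  0  0
So g(13) = 0.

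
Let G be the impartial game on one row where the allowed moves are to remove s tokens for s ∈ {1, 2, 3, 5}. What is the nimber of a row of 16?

0

Build the Grundy sequence with g(k) = mex{g(k−s) : s ∈ {1, 2, 3, 5}, s ≤ k}:
k:     0  1  2  3  4  5  6  7  8  9 10 11 12 13 14 15 16
g(k):  0  1  2  3  0  1  2  3  0  1  2  3  0  1  2  3  0
So g(16) = 0.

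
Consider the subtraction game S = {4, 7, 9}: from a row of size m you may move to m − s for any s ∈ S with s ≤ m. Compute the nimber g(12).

3

Build the Grundy sequence with g(k) = mex{g(k−s) : s ∈ {4, 7, 9}, s ≤ k}:
k:     0  1  2  3  4  5  6  7  8  9 10 11 12
g(k):  0  0  0  0  1  1  1  1  2  2  2  2  3
So g(12) = 3.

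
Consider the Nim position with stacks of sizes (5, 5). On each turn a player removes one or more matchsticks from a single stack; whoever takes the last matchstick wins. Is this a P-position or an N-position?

Compute the nim-sum pairwise:
5 ^ 5 = 0
The nim-sum is 0, so this is a P-position: the player to move is in a losing position under optimal play.

P-position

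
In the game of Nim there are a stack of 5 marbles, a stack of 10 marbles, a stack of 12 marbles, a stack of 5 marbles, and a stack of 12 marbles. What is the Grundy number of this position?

10

Nim-sum: 5 ⊕ 10 ⊕ 12 ⊕ 5 ⊕ 12 = 10.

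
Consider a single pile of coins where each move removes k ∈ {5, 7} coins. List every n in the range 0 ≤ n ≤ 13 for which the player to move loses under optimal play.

0, 1, 2, 3, 4, 12, 13

Compute g(0), g(1), … for moves {5, 7}:
g(0) = mex{} = 0
g(1) = mex{} = 0
g(2) = mex{} = 0
g(3) = mex{} = 0
g(4) = mex{} = 0
g(5) = mex{0} = 1
g(6) = mex{0} = 1
g(7) = mex{0} = 1
g(8) = mex{0} = 1
g(9) = mex{0} = 1
g(10) = mex{0,1} = 2
g(11) = mex{0,1} = 2
g(12) = mex{1} = 0
g(13) = mex{1} = 0
The P-positions (g = 0) in 0..13 are 0, 1, 2, 3, 4, 12, 13.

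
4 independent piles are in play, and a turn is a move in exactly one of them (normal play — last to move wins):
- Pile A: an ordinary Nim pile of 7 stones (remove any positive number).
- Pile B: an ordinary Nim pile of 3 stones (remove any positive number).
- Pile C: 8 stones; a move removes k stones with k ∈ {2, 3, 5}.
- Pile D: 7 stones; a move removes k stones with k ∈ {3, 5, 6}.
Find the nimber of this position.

6

Pile A is a plain Nim pile of size 7, so its Grundy value is 7.
Pile B is a plain Nim pile of size 3, so its Grundy value is 3.
Build the Grundy sequence for pile C with g(k) = mex{g(k−s) : s ∈ {2, 3, 5}, s ≤ k}:
k:     0  1  2  3  4  5  6  7  8
g(k):  0  0  1  1  2  2  3  0  0
So g(8) = 0.
For pile D, compute g(0), g(1), … with moves {3, 5, 6}:
k:     0  1  2  3  4  5  6  7
g(k):  0  0  0  1  1  1  2  2
So g(7) = 2.
By the Sprague-Grundy theorem, the Grundy value of a sum of independent games is the XOR of the component values.
Combined value = 7 XOR 3 XOR 0 XOR 2 = 6.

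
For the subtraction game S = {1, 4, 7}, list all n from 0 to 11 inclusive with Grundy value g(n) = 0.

Compute g(0), g(1), … for moves {1, 4, 7}:
k:     0  1  2  3  4  5  6  7  8  9 10 11
g(k):  0  1  0  1  2  0  1  2  0  1  0  1
The P-positions (g = 0) in 0..11 are 0, 2, 5, 8, 10.

0, 2, 5, 8, 10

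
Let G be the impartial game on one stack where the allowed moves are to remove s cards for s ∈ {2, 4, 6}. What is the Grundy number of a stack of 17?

0

Compute g(0), g(1), … for moves {2, 4, 6}:
k:     0  1  2  3  4  5  6  7  8  9 10 11 12 13 14 15 16 17
g(k):  0  0  1  1  2  2  3  3  0  0  1  1  2  2  3  3  0  0
So g(17) = 0.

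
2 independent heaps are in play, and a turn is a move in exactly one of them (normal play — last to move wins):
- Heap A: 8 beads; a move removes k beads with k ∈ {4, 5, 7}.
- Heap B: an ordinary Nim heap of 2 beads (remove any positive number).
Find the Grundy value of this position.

For heap A, compute g(0), g(1), … with moves {4, 5, 7}:
g(0) = mex{} = 0
g(1) = mex{} = 0
g(2) = mex{} = 0
g(3) = mex{} = 0
g(4) = mex{0} = 1
g(5) = mex{0} = 1
g(6) = mex{0} = 1
g(7) = mex{0} = 1
g(8) = mex{0,1} = 2
So g(8) = 2.
Heap B is a plain Nim heap of size 2, so its Grundy value is 2.
The value of a disjunctive sum is the nim-sum of the parts.
Combined value = 2 ⊕ 2 = 0.

0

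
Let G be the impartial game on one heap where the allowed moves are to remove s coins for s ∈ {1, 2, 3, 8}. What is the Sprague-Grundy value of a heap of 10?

1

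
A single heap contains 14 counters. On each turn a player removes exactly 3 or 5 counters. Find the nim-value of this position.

Compute g(0), g(1), … for moves {3, 5}:
k:     0  1  2  3  4  5  6  7  8  9 10 11 12 13 14
g(k):  0  0  0  1  1  1  2  2  0  0  0  1  1  1  2
So g(14) = 2.

2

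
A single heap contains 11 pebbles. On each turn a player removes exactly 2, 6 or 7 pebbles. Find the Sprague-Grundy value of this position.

Build the Grundy sequence with g(k) = mex{g(k−s) : s ∈ {2, 6, 7}, s ≤ k}:
k:     0  1  2  3  4  5  6  7  8  9 10 11
g(k):  0  0  1  1  0  0  1  1  2  0  3  1
So g(11) = 1.

1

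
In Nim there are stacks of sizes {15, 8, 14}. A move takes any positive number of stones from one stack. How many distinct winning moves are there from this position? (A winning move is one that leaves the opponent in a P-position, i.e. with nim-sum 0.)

Compute the nim-sum pairwise:
15 XOR 8 = 7
7 XOR 14 = 9
The overall nim-sum is X = 9. A stack of size p has a winning move iff p XOR X < p (reduce it to p XOR X).
  15: 15 XOR 9 = 6 < 15 — winning move (to 6).
  8: 8 XOR 9 = 1 < 8 — winning move (to 1).
  14: 14 XOR 9 = 7 < 14 — winning move (to 7).
That gives 3 winning moves.

3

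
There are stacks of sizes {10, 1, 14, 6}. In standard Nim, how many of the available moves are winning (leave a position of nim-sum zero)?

3

Nim-sum: 10 ⊕ 1 ⊕ 14 ⊕ 6 = 3.
The overall nim-sum is X = 3. A stack of size p has a winning move iff p XOR X < p (reduce it to p XOR X).
  10: 10 XOR 3 = 9 < 10 — winning move (to 9).
  1: 1 XOR 3 = 2 ≥ 1 — no move.
  14: 14 XOR 3 = 13 < 14 — winning move (to 13).
  6: 6 XOR 3 = 5 < 6 — winning move (to 5).
That gives 3 winning moves.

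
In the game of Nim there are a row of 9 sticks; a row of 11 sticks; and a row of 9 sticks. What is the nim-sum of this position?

11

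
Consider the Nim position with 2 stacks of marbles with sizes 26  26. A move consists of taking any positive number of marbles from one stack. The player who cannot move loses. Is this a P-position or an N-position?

Nim-sum: 26 ^ 26 = 0.
The nim-sum is 0, so this is a P-position: the player to move is in a losing position under optimal play.

P-position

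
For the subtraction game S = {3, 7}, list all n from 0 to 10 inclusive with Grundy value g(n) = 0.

0, 1, 2, 6, 10

Build the Grundy sequence with g(k) = mex{g(k−s) : s ∈ {3, 7}, s ≤ k}:
k:     0  1  2  3  4  5  6  7  8  9 10
g(k):  0  0  0  1  1  1  0  2  2  1  0
The P-positions (g = 0) in 0..10 are 0, 1, 2, 6, 10.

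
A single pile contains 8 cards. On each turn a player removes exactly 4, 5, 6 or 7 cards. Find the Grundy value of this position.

Compute g(0), g(1), … for moves {4, 5, 6, 7}:
g(0) = mex{} = 0
g(1) = mex{} = 0
g(2) = mex{} = 0
g(3) = mex{} = 0
g(4) = mex{0} = 1
g(5) = mex{0} = 1
g(6) = mex{0} = 1
g(7) = mex{0} = 1
g(8) = mex{0,1} = 2
So g(8) = 2.

2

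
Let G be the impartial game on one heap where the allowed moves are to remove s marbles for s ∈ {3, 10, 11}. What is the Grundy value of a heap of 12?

2

Grundy values for subtraction set {3, 10, 11}:
g(0) = mex{} = 0
g(1) = mex{} = 0
g(2) = mex{} = 0
g(3) = mex{0} = 1
g(4) = mex{0} = 1
g(5) = mex{0} = 1
g(6) = mex{1} = 0
g(7) = mex{1} = 0
g(8) = mex{1} = 0
g(9) = mex{0} = 1
g(10) = mex{0} = 1
g(11) = mex{0} = 1
g(12) = mex{0,1} = 2
So g(12) = 2.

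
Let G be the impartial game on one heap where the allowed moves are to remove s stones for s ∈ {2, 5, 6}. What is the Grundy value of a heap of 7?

Compute g(0), g(1), … for moves {2, 5, 6}:
k:     0  1  2  3  4  5  6  7
g(k):  0  0  1  1  0  2  1  3
So g(7) = 3.

3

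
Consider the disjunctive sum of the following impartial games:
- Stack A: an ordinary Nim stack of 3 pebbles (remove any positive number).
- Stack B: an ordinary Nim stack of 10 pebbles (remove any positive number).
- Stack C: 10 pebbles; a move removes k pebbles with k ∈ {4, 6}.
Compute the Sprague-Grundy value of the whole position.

Stack A is a plain Nim stack of size 3, so its Grundy value is 3.
Stack B is a plain Nim stack of size 10, so its Grundy value is 10.
Grundy values for stack C (subtraction set {4, 6}):
k:     0  1  2  3  4  5  6  7  8  9 10
g(k):  0  0  0  0  1  1  1  1  2  2  0
So g(10) = 0.
By the Sprague-Grundy theorem, the Grundy value of a sum of independent games is the XOR of the component values.
Combined value = 3 XOR 10 XOR 0 = 9.

9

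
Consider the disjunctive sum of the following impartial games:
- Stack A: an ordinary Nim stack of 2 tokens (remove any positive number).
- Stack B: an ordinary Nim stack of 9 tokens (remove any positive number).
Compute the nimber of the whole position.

11

Stack A is a plain Nim stack of size 2, so its Grundy value is 2.
Stack B is a plain Nim stack of size 9, so its Grundy value is 9.
The value of a disjunctive sum is the nim-sum of the parts.
Combined value = 2 ⊕ 9 = 11.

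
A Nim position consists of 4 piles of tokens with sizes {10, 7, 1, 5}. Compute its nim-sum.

9

Bitwise XOR of the heap sizes:
  1010  (10)
  0111  (7)
  0001  (1)
  0101  (5)
  ----
  1001  (9)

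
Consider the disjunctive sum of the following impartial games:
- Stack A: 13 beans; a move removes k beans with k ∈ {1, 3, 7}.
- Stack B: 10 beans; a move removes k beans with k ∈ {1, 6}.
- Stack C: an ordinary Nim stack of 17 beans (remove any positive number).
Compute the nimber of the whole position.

17

Build the Grundy sequence for stack A with g(k) = mex{g(k−s) : s ∈ {1, 3, 7}, s ≤ k}:
g(0) = mex{} = 0
g(1) = mex{0} = 1
g(2) = mex{1} = 0
g(3) = mex{0} = 1
g(4) = mex{1} = 0
g(5) = mex{0} = 1
g(6) = mex{1} = 0
g(7) = mex{0} = 1
g(8) = mex{1} = 0
g(9) = mex{0} = 1
g(10) = mex{1} = 0
g(11) = mex{0} = 1
g(12) = mex{1} = 0
g(13) = mex{0} = 1
So g(13) = 1.
Grundy values for stack B (subtraction set {1, 6}):
k:     0  1  2  3  4  5  6  7  8  9 10
g(k):  0  1  0  1  0  1  2  0  1  0  1
So g(10) = 1.
Stack C is a plain Nim stack of size 17, so its Grundy value is 17.
By the Sprague-Grundy theorem, the Grundy value of a sum of independent games is the XOR of the component values.
Combined value = 1 ⊕ 1 ⊕ 17 = 17.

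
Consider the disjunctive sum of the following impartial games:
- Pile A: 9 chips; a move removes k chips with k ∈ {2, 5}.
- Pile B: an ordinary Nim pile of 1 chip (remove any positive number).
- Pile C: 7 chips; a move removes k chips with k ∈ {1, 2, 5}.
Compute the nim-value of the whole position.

1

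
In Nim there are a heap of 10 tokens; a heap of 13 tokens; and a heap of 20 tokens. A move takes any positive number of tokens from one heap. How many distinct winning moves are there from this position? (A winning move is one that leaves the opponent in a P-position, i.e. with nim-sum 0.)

1

Compute the nim-sum pairwise:
10 ⊕ 13 = 7
7 ⊕ 20 = 19
The overall nim-sum is X = 19. A heap of size p has a winning move iff p XOR X < p (reduce it to p XOR X).
  10: 10 XOR 19 = 25 ≥ 10 — no move.
  13: 13 XOR 19 = 30 ≥ 13 — no move.
  20: 20 XOR 19 = 7 < 20 — winning move (to 7).
That gives 1 winning move.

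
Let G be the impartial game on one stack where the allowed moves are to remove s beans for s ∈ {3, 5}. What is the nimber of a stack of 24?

0

Build the Grundy sequence with g(k) = mex{g(k−s) : s ∈ {3, 5}, s ≤ k}:
k:     0  1  2  3  4  5  6  7  8  9 10 11 12 13 14 15 16 17 18 19 20 21 22 23 24
g(k):  0  0  0  1  1  1  2  2  0  0  0  1  1  1  2  2  0  0  0  1  1  1  2  2  0
So g(24) = 0.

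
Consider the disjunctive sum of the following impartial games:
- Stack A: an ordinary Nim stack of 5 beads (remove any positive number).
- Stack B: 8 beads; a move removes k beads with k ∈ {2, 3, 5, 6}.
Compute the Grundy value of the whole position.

Stack A is a plain Nim stack of size 5, so its Grundy value is 5.
Build the Grundy sequence for stack B with g(k) = mex{g(k−s) : s ∈ {2, 3, 5, 6}, s ≤ k}:
g(0) = mex{} = 0
g(1) = mex{} = 0
g(2) = mex{0} = 1
g(3) = mex{0} = 1
g(4) = mex{0,1} = 2
g(5) = mex{0,1} = 2
g(6) = mex{0,1,2} = 3
g(7) = mex{0,1,2} = 3
g(8) = mex{1,2,3} = 0
So g(8) = 0.
By the Sprague-Grundy theorem, the Grundy value of a sum of independent games is the XOR of the component values.
Combined value = 5 ⊕ 0 = 5.

5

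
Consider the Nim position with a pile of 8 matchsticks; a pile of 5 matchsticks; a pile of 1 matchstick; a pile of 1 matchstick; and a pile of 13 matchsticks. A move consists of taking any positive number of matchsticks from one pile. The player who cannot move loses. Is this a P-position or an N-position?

P-position

Nim-sum: 8 ⊕ 5 ⊕ 1 ⊕ 1 ⊕ 13 = 0.
The nim-sum is 0, so this is a P-position: the player to move is in a losing position under optimal play.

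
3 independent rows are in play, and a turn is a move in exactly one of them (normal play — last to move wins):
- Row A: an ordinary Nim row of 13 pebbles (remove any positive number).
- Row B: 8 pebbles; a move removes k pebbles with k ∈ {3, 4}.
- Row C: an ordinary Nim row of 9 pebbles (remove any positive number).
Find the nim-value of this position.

4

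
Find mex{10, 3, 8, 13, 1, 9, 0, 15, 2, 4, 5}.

6

The values 0, 1, 2, 3, 4, 5 are all present; 6 is the first non-negative integer missing from the set.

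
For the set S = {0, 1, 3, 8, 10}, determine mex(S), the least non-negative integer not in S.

The values 0, 1 are all present; 2 is the first non-negative integer missing from the set.

2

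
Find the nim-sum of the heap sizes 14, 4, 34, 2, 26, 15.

Nim-sum: 14 ^ 4 ^ 34 ^ 2 ^ 26 ^ 15 = 63.

63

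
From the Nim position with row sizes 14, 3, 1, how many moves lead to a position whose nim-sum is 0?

Compute the nim-sum pairwise:
14 ⊕ 3 = 13
13 ⊕ 1 = 12
The overall nim-sum is X = 12. A row of size p has a winning move iff p XOR X < p (reduce it to p XOR X).
  14: 14 XOR 12 = 2 < 14 — winning move (to 2).
  3: 3 XOR 12 = 15 ≥ 3 — no move.
  1: 1 XOR 12 = 13 ≥ 1 — no move.
That gives 1 winning move.

1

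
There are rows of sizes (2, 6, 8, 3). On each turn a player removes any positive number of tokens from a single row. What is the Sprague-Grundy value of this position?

15

Bitwise XOR of the heap sizes:
  0010  (2)
  0110  (6)
  1000  (8)
  0011  (3)
  ----
  1111  (15)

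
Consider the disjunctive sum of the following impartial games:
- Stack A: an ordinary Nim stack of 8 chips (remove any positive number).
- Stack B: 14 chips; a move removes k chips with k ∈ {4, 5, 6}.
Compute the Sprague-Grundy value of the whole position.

9

Stack A is a plain Nim stack of size 8, so its Grundy value is 8.
Grundy values for stack B (subtraction set {4, 5, 6}):
k:     0  1  2  3  4  5  6  7  8  9 10 11 12 13 14
g(k):  0  0  0  0  1  1  1  1  2  2  0  0  0  0  1
So g(14) = 1.
By the Sprague-Grundy theorem, the Grundy value of a sum of independent games is the XOR of the component values.
Combined value = 8 XOR 1 = 9.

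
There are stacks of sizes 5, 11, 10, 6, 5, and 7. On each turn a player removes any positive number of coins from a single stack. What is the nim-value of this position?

Nim-sum: 5 XOR 11 XOR 10 XOR 6 XOR 5 XOR 7 = 0.

0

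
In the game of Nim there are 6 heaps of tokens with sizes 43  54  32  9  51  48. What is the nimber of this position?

In binary:
  101011  (43)
  110110  (54)
  100000  (32)
  001001  (9)
  110011  (51)
  110000  (48)
  ------
  110111  (55)

55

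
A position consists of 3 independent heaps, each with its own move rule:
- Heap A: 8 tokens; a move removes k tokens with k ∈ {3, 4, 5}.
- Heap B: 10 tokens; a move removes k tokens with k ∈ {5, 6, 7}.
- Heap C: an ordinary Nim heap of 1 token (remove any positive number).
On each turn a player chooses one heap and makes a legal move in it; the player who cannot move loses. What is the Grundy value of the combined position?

3

Build the Grundy sequence for heap A with g(k) = mex{g(k−s) : s ∈ {3, 4, 5}, s ≤ k}:
k:     0  1  2  3  4  5  6  7  8
g(k):  0  0  0  1  1  1  2  2  0
So g(8) = 0.
Grundy values for heap B (subtraction set {5, 6, 7}):
k:     0  1  2  3  4  5  6  7  8  9 10
g(k):  0  0  0  0  0  1  1  1  1  1  2
So g(10) = 2.
Heap C is a plain Nim heap of size 1, so its Grundy value is 1.
The value of a disjunctive sum is the nim-sum of the parts.
Combined value = 0 ⊕ 2 ⊕ 1 = 3.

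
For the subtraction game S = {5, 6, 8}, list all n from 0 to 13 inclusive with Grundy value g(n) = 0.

0, 1, 2, 3, 4, 13

Compute g(0), g(1), … for moves {5, 6, 8}:
g(0) = mex{} = 0
g(1) = mex{} = 0
g(2) = mex{} = 0
g(3) = mex{} = 0
g(4) = mex{} = 0
g(5) = mex{0} = 1
g(6) = mex{0} = 1
g(7) = mex{0} = 1
g(8) = mex{0} = 1
g(9) = mex{0} = 1
g(10) = mex{0,1} = 2
g(11) = mex{0,1} = 2
g(12) = mex{0,1} = 2
g(13) = mex{1} = 0
The P-positions (g = 0) in 0..13 are 0, 1, 2, 3, 4, 13.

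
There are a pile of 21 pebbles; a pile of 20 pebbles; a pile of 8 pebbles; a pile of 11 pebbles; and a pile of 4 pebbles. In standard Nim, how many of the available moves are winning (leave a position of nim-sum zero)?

Nim-sum: 21 ⊕ 20 ⊕ 8 ⊕ 11 ⊕ 4 = 6.
The overall nim-sum is X = 6. A pile of size p has a winning move iff p XOR X < p (reduce it to p XOR X).
  21: 21 XOR 6 = 19 < 21 — winning move (to 19).
  20: 20 XOR 6 = 18 < 20 — winning move (to 18).
  8: 8 XOR 6 = 14 ≥ 8 — no move.
  11: 11 XOR 6 = 13 ≥ 11 — no move.
  4: 4 XOR 6 = 2 < 4 — winning move (to 2).
That gives 3 winning moves.

3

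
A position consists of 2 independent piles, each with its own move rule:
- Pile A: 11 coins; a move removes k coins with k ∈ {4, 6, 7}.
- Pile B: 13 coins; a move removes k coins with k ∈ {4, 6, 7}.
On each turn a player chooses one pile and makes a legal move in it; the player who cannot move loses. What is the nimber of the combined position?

Grundy values for pile A (subtraction set {4, 6, 7}):
k:     0  1  2  3  4  5  6  7  8  9 10 11
g(k):  0  0  0  0  1  1  1  1  2  2  2  0
So g(11) = 0.
For pile B, compute g(0), g(1), … with moves {4, 6, 7}:
k:     0  1  2  3  4  5  6  7  8  9 10 11 12 13
g(k):  0  0  0  0  1  1  1  1  2  2  2  0  0  0
So g(13) = 0.
The value of a disjunctive sum is the nim-sum of the parts.
Combined value = 0 ⊕ 0 = 0.

0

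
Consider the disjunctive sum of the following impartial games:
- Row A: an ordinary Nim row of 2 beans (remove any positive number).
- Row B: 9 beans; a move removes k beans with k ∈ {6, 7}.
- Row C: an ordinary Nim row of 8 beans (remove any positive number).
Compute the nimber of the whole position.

Row A is a plain Nim row of size 2, so its Grundy value is 2.
For row B, compute g(0), g(1), … with moves {6, 7}:
g(0) = mex{} = 0
g(1) = mex{} = 0
g(2) = mex{} = 0
g(3) = mex{} = 0
g(4) = mex{} = 0
g(5) = mex{} = 0
g(6) = mex{0} = 1
g(7) = mex{0} = 1
g(8) = mex{0} = 1
g(9) = mex{0} = 1
So g(9) = 1.
Row C is a plain Nim row of size 8, so its Grundy value is 8.
The value of a disjunctive sum is the nim-sum of the parts.
Combined value = 2 XOR 1 XOR 8 = 11.

11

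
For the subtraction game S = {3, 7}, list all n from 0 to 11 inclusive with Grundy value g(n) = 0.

0, 1, 2, 6, 10, 11

Build the Grundy sequence with g(k) = mex{g(k−s) : s ∈ {3, 7}, s ≤ k}:
g(0) = mex{} = 0
g(1) = mex{} = 0
g(2) = mex{} = 0
g(3) = mex{0} = 1
g(4) = mex{0} = 1
g(5) = mex{0} = 1
g(6) = mex{1} = 0
g(7) = mex{0,1} = 2
g(8) = mex{0,1} = 2
g(9) = mex{0} = 1
g(10) = mex{1,2} = 0
g(11) = mex{1,2} = 0
The P-positions (g = 0) in 0..11 are 0, 1, 2, 6, 10, 11.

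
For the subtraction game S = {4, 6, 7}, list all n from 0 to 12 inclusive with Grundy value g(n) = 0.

0, 1, 2, 3, 11, 12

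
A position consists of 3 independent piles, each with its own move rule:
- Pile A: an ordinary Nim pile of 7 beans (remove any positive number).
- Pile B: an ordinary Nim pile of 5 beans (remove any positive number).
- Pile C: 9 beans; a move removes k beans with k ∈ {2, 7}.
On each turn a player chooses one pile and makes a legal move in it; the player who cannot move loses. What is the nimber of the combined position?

2

Pile A is a plain Nim pile of size 7, so its Grundy value is 7.
Pile B is a plain Nim pile of size 5, so its Grundy value is 5.
Build the Grundy sequence for pile C with g(k) = mex{g(k−s) : s ∈ {2, 7}, s ≤ k}:
g(0) = mex{} = 0
g(1) = mex{} = 0
g(2) = mex{0} = 1
g(3) = mex{0} = 1
g(4) = mex{1} = 0
g(5) = mex{1} = 0
g(6) = mex{0} = 1
g(7) = mex{0} = 1
g(8) = mex{0,1} = 2
g(9) = mex{1} = 0
So g(9) = 0.
The value of a disjunctive sum is the nim-sum of the parts.
Combined value = 7 XOR 5 XOR 0 = 2.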